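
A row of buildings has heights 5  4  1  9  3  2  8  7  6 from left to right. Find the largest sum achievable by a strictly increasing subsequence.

14

Let S[i] be the best sum of a strictly increasing subsequence ending at i:
i:      1  2  3  4  5  6  7  8  9
a[i]:   5  4  1  9  3  2  8  7  6
S:      5  4  1 14  4  3 13 12 11
Maximum is 14 (e.g. 5 + 9).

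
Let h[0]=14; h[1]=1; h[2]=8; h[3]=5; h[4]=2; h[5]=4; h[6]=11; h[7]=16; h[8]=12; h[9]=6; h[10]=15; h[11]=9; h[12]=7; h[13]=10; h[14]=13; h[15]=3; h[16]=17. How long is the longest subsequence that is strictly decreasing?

Negate each value so 'decreasing' becomes 'increasing', then run patience tails on the negated sequence:
-14 → extends → [-14]
-1 → extends → [-14, -1]
-8 → replaces -1 → [-14, -8]
-5 → extends → [-14, -8, -5]
-2 → extends → [-14, -8, -5, -2]
-4 → replaces -2 → [-14, -8, -5, -4]
-11 → replaces -8 → [-14, -11, -5, -4]
-16 → replaces -14 → [-16, -11, -5, -4]
-12 → replaces -11 → [-16, -12, -5, -4]
-6 → replaces -5 → [-16, -12, -6, -4]
-15 → replaces -12 → [-16, -15, -6, -4]
-9 → replaces -6 → [-16, -15, -9, -4]
-7 → replaces -4 → [-16, -15, -9, -7]
-10 → replaces -9 → [-16, -15, -10, -7]
-13 → replaces -10 → [-16, -15, -13, -7]
-3 → extends → [-16, -15, -13, -7, -3]
-17 → replaces -16 → [-17, -15, -13, -7, -3]
Five tails, so the longest strictly decreasing subsequence of the original has length 5.

5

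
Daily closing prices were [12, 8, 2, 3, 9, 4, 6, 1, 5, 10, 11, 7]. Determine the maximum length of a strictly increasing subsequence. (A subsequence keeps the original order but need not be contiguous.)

6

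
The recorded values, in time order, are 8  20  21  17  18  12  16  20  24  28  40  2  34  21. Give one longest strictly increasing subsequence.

Patience tails give the LIS length; then backtrack through the dp parents:
8 → extends → [8]
20 → extends → [8, 20]
21 → extends → [8, 20, 21]
17 → replaces 20 → [8, 17, 21]
18 → replaces 21 → [8, 17, 18]
12 → replaces 17 → [8, 12, 18]
16 → replaces 18 → [8, 12, 16]
20 → extends → [8, 12, 16, 20]
24 → extends → [8, 12, 16, 20, 24]
28 → extends → [8, 12, 16, 20, 24, 28]
40 → extends → [8, 12, 16, 20, 24, 28, 40]
2 → replaces 8 → [2, 12, 16, 20, 24, 28, 40]
34 → replaces 40 → [2, 12, 16, 20, 24, 28, 34]
21 → replaces 24 → [2, 12, 16, 20, 21, 28, 34]
Length 7; one witness is 8, 17, 18, 20, 24, 28, 40.

8, 17, 18, 20, 24, 28, 40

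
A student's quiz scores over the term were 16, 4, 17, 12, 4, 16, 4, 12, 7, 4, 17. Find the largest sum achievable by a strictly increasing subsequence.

Let S[i] be the best sum of a strictly increasing subsequence ending at i:
i:      1  2  3  4  5  6  7  8  9 10 11
a[i]:  16  4 17 12  4 16  4 12  7  4 17
S:     16  4 33 16  4 32  4 16 11  4 49
Maximum is 49 (e.g. 4 + 12 + 16 + 17).

49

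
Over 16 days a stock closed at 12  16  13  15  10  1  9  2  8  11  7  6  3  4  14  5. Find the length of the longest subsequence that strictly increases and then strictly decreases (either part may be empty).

inc[i] = longest strictly increasing subsequence ending at i; dec[i] = longest strictly decreasing subsequence starting at i:
i:      1  2  3  4  5  6  7  8  9 10 11 12 13 14 15 16
a[i]:  12 16 13 15 10  1  9  2  8 11  7  6  3  4 14  5
inc:    1  2  2  3  1  1  2  2  3  4  3  3  3  4  5  5
dec:    7  8  7  7  6  1  5  1  4  4  3  2  1  1  2  1
Best peak at i=2 (value 16): inc=2, dec=8, length 2+8−1 = 9.

9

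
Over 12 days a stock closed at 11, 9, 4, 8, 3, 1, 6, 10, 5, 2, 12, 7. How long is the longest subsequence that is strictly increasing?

4

Track the smallest tail for each achievable length (strict):
11 → extends → [11]
9 → replaces 11 → [9]
4 → replaces 9 → [4]
8 → extends → [4, 8]
3 → replaces 4 → [3, 8]
1 → replaces 3 → [1, 8]
6 → replaces 8 → [1, 6]
10 → extends → [1, 6, 10]
5 → replaces 6 → [1, 5, 10]
2 → replaces 5 → [1, 2, 10]
12 → extends → [1, 2, 10, 12]
7 → replaces 10 → [1, 2, 7, 12]
Four tails, so the longest strictly increasing subsequence has length 4 (e.g. 4, 8, 10, 12).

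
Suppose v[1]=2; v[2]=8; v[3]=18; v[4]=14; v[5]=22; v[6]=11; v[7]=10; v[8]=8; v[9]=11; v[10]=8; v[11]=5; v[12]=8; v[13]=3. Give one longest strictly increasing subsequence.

2, 8, 18, 22

Patience tails give the LIS length; then backtrack through the dp parents:
2 → extends → [2]
8 → extends → [2, 8]
18 → extends → [2, 8, 18]
14 → replaces 18 → [2, 8, 14]
22 → extends → [2, 8, 14, 22]
11 → replaces 14 → [2, 8, 11, 22]
10 → replaces 11 → [2, 8, 10, 22]
8 → already a tail → [2, 8, 10, 22]
11 → replaces 22 → [2, 8, 10, 11]
8 → already a tail → [2, 8, 10, 11]
5 → replaces 8 → [2, 5, 10, 11]
8 → replaces 10 → [2, 5, 8, 11]
3 → replaces 5 → [2, 3, 8, 11]
Length 4; one witness is 2, 8, 18, 22.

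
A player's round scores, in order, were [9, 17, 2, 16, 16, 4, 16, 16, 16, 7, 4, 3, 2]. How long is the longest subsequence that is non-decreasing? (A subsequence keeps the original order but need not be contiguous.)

Let dp[i] be the length of the longest such subsequence ending at index i:
i:      1  2  3  4  5  6  7  8  9 10 11 12 13
a[i]:   9 17  2 16 16  4 16 16 16  7  4  3  2
dp:     1  2  1  2  3  2  4  5  6  3  3  2  2
Maximum dp value is 6.

6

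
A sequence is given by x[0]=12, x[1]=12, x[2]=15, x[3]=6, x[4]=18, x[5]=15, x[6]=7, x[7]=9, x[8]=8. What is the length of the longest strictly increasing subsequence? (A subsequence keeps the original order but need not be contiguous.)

3

Let dp[i] be the length of the longest such subsequence ending at index i:
i:      0  1  2  3  4  5  6  7  8
x[i]:  12 12 15  6 18 15  7  9  8
dp:     1  1  2  1  3  2  2  3  3
Maximum dp value is 3.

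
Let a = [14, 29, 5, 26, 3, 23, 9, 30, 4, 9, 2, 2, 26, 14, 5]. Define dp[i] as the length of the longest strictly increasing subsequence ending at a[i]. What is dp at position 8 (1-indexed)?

dp[i] = 1 + max{dp[j] : j<i, a[j]<a[i]} (or 1 if no such j):
i:      1  2  3  4  5  6  7  8  9 10 11 12 13 14 15
a[i]:  14 29  5 26  3 23  9 30  4  9  2  2 26 14  5
dp:     1  2  1  2  1  2  2  3  2  3  1  1  4  4  3
At index 8 the value is 3.

3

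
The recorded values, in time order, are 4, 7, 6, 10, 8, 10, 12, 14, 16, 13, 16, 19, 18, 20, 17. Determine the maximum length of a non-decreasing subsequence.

Track the smallest tail for each achievable length (allowing ties):
4 → extends → [4]
7 → extends → [4, 7]
6 → replaces 7 → [4, 6]
10 → extends → [4, 6, 10]
8 → replaces 10 → [4, 6, 8]
10 → extends → [4, 6, 8, 10]
12 → extends → [4, 6, 8, 10, 12]
14 → extends → [4, 6, 8, 10, 12, 14]
16 → extends → [4, 6, 8, 10, 12, 14, 16]
13 → replaces 14 → [4, 6, 8, 10, 12, 13, 16]
16 → extends → [4, 6, 8, 10, 12, 13, 16, 16]
19 → extends → [4, 6, 8, 10, 12, 13, 16, 16, 19]
18 → replaces 19 → [4, 6, 8, 10, 12, 13, 16, 16, 18]
20 → extends → [4, 6, 8, 10, 12, 13, 16, 16, 18, 20]
17 → replaces 18 → [4, 6, 8, 10, 12, 13, 16, 16, 17, 20]
Ten tails, so the longest non-decreasing subsequence has length 10 (e.g. 4, 7, 10, 10, 12, 14, 16, 16, 19, 20).

10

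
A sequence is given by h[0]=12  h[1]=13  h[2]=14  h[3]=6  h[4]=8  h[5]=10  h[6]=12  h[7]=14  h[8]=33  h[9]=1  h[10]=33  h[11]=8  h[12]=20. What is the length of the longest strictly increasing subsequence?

6

Track the smallest tail for each achievable length (strict):
12 → extends → [12]
13 → extends → [12, 13]
14 → extends → [12, 13, 14]
6 → replaces 12 → [6, 13, 14]
8 → replaces 13 → [6, 8, 14]
10 → replaces 14 → [6, 8, 10]
12 → extends → [6, 8, 10, 12]
14 → extends → [6, 8, 10, 12, 14]
33 → extends → [6, 8, 10, 12, 14, 33]
1 → replaces 6 → [1, 8, 10, 12, 14, 33]
33 → already a tail → [1, 8, 10, 12, 14, 33]
8 → already a tail → [1, 8, 10, 12, 14, 33]
20 → replaces 33 → [1, 8, 10, 12, 14, 20]
Six tails, so the longest strictly increasing subsequence has length 6 (e.g. 6, 8, 10, 12, 14, 33).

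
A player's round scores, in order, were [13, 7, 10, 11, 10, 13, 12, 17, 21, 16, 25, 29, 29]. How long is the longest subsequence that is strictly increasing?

Let dp[i] be the length of the longest such subsequence ending at index i:
i:      1  2  3  4  5  6  7  8  9 10 11 12 13
a[i]:  13  7 10 11 10 13 12 17 21 16 25 29 29
dp:     1  1  2  3  2  4  4  5  6  5  7  8  8
Maximum dp value is 8.

8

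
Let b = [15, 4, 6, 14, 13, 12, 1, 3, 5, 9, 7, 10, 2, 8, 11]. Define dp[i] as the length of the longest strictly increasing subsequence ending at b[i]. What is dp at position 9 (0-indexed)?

4

dp[i] = 1 + max{dp[j] : j<i, b[j]<b[i]} (or 1 if no such j):
i:      0  1  2  3  4  5  6  7  8  9 10 11 12 13 14
b[i]:  15  4  6 14 13 12  1  3  5  9  7 10  2  8 11
dp:     1  1  2  3  3  3  1  2  3  4  4  5  2  5  6
At index 9 the value is 4.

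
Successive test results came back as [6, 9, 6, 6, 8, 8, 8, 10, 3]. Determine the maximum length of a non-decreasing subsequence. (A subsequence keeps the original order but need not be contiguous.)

7

Track the smallest tail for each achievable length (allowing ties):
6 → extends → [6]
9 → extends → [6, 9]
6 → replaces 9 → [6, 6]
6 → extends → [6, 6, 6]
8 → extends → [6, 6, 6, 8]
8 → extends → [6, 6, 6, 8, 8]
8 → extends → [6, 6, 6, 8, 8, 8]
10 → extends → [6, 6, 6, 8, 8, 8, 10]
3 → replaces 6 → [3, 6, 6, 8, 8, 8, 10]
Seven tails, so the longest non-decreasing subsequence has length 7 (e.g. 6, 6, 6, 8, 8, 8, 10).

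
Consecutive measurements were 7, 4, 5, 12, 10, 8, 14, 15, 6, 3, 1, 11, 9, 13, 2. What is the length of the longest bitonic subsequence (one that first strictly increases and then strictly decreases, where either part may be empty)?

inc[i] = longest strictly increasing subsequence ending at i; dec[i] = longest strictly decreasing subsequence starting at i:
i:      1  2  3  4  5  6  7  8  9 10 11 12 13 14 15
a[i]:   7  4  5 12 10  8 14 15  6  3  1 11  9 13  2
inc:    1  1  2  3  3  3  4  5  3  1  1  4  4  5  2
dec:    4  3  3  6  5  4  4  4  3  2  1  3  2  2  1
Best peak at i=4 (value 12): inc=3, dec=6, length 3+6−1 = 8.

8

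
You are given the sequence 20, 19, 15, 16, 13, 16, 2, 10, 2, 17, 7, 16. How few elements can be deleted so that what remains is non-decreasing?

Fewest deletions = n − (longest non-decreasing subsequence).
Patience tails:
20 → extends → [20]
19 → replaces 20 → [19]
15 → replaces 19 → [15]
16 → extends → [15, 16]
13 → replaces 15 → [13, 16]
16 → extends → [13, 16, 16]
2 → replaces 13 → [2, 16, 16]
10 → replaces 16 → [2, 10, 16]
2 → replaces 10 → [2, 2, 16]
17 → extends → [2, 2, 16, 17]
7 → replaces 16 → [2, 2, 7, 17]
16 → replaces 17 → [2, 2, 7, 16]
Longest non-decreasing subsequence has length 4, so deletions = 12 − 4 = 8.

8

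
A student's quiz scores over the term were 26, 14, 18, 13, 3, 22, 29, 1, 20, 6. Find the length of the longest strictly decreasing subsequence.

5

Let dp[i] be the longest strictly decreasing subsequence ending at i:
i:      1  2  3  4  5  6  7  8  9 10
a[i]:  26 14 18 13  3 22 29  1 20  6
dp:     1  2  2  3  4  2  1  5  3  4
Maximum is 5.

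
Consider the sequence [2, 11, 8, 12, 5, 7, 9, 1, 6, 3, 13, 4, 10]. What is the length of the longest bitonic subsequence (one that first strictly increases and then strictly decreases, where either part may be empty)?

inc[i] = longest strictly increasing subsequence ending at i; dec[i] = longest strictly decreasing subsequence starting at i:
i:      1  2  3  4  5  6  7  8  9 10 11 12 13
a[i]:   2 11  8 12  5  7  9  1  6  3 13  4 10
inc:    1  2  2  3  2  3  4  1  3  2  5  3  5
dec:    2  5  4  4  2  3  3  1  2  1  2  1  1
Best peak at i=2 (value 11): inc=2, dec=5, length 2+5−1 = 6.

6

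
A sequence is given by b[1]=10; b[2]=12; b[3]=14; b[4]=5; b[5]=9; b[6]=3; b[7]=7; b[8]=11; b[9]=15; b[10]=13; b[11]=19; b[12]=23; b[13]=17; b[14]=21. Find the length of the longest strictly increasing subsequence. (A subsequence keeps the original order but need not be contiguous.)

Track the smallest tail for each achievable length (strict):
10 → extends → [10]
12 → extends → [10, 12]
14 → extends → [10, 12, 14]
5 → replaces 10 → [5, 12, 14]
9 → replaces 12 → [5, 9, 14]
3 → replaces 5 → [3, 9, 14]
7 → replaces 9 → [3, 7, 14]
11 → replaces 14 → [3, 7, 11]
15 → extends → [3, 7, 11, 15]
13 → replaces 15 → [3, 7, 11, 13]
19 → extends → [3, 7, 11, 13, 19]
23 → extends → [3, 7, 11, 13, 19, 23]
17 → replaces 19 → [3, 7, 11, 13, 17, 23]
21 → replaces 23 → [3, 7, 11, 13, 17, 21]
Six tails, so the longest strictly increasing subsequence has length 6 (e.g. 10, 12, 14, 15, 19, 23).

6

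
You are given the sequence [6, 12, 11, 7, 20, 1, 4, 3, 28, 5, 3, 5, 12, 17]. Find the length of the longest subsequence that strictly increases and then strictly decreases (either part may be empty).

inc[i] = longest strictly increasing subsequence ending at i; dec[i] = longest strictly decreasing subsequence starting at i:
i:      1  2  3  4  5  6  7  8  9 10 11 12 13 14
a[i]:   6 12 11  7 20  1  4  3 28  5  3  5 12 17
inc:    1  2  2  2  3  1  2  2  4  3  2  3  4  5
dec:    3  5  4  3  3  1  2  1  3  2  1  1  1  1
Best peak at i=2 (value 12): inc=2, dec=5, length 2+5−1 = 6.

6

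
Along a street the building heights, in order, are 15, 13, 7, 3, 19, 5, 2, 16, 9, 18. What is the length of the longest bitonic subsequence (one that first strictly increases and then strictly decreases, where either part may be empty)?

inc[i] = longest strictly increasing subsequence ending at i; dec[i] = longest strictly decreasing subsequence starting at i:
i:      1  2  3  4  5  6  7  8  9 10
a[i]:  15 13  7  3 19  5  2 16  9 18
inc:    1  1  1  1  2  2  1  3  3  4
dec:    5  4  3  2  3  2  1  2  1  1
Best peak at i=1 (value 15): inc=1, dec=5, length 1+5−1 = 5.

5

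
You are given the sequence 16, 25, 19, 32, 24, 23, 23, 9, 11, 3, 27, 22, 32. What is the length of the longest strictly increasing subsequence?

5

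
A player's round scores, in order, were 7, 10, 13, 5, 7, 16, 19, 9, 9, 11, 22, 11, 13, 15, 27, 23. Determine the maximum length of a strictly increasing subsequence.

7

Track the smallest tail for each achievable length (strict):
7 → extends → [7]
10 → extends → [7, 10]
13 → extends → [7, 10, 13]
5 → replaces 7 → [5, 10, 13]
7 → replaces 10 → [5, 7, 13]
16 → extends → [5, 7, 13, 16]
19 → extends → [5, 7, 13, 16, 19]
9 → replaces 13 → [5, 7, 9, 16, 19]
9 → already a tail → [5, 7, 9, 16, 19]
11 → replaces 16 → [5, 7, 9, 11, 19]
22 → extends → [5, 7, 9, 11, 19, 22]
11 → already a tail → [5, 7, 9, 11, 19, 22]
13 → replaces 19 → [5, 7, 9, 11, 13, 22]
15 → replaces 22 → [5, 7, 9, 11, 13, 15]
27 → extends → [5, 7, 9, 11, 13, 15, 27]
23 → replaces 27 → [5, 7, 9, 11, 13, 15, 23]
Seven tails, so the longest strictly increasing subsequence has length 7 (e.g. 7, 10, 13, 16, 19, 22, 27).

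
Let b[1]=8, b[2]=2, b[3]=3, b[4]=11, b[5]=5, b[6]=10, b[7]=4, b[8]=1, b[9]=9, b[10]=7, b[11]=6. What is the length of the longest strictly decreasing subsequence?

5

Let dp[i] be the longest strictly decreasing subsequence ending at i:
i:      1  2  3  4  5  6  7  8  9 10 11
b[i]:   8  2  3 11  5 10  4  1  9  7  6
dp:     1  2  2  1  2  2  3  4  3  4  5
Maximum is 5.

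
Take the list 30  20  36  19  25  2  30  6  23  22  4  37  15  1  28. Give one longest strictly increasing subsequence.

20, 25, 30, 37

Patience tails give the LIS length; then backtrack through the dp parents:
30 → extends → [30]
20 → replaces 30 → [20]
36 → extends → [20, 36]
19 → replaces 20 → [19, 36]
25 → replaces 36 → [19, 25]
2 → replaces 19 → [2, 25]
30 → extends → [2, 25, 30]
6 → replaces 25 → [2, 6, 30]
23 → replaces 30 → [2, 6, 23]
22 → replaces 23 → [2, 6, 22]
4 → replaces 6 → [2, 4, 22]
37 → extends → [2, 4, 22, 37]
15 → replaces 22 → [2, 4, 15, 37]
1 → replaces 2 → [1, 4, 15, 37]
28 → replaces 37 → [1, 4, 15, 28]
Length 4; one witness is 20, 25, 30, 37.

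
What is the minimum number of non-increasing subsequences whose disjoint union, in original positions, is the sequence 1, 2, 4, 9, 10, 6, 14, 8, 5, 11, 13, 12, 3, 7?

The minimum number of non-increasing subsequences covering a sequence equals the length of its longest strictly increasing subsequence.
LIS length is 7 (e.g. 1, 2, 4, 9, 10, 11, 13), so 7 piles are needed.

7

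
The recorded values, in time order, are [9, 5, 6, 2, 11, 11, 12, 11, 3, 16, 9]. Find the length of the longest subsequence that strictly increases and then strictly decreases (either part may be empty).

inc[i] = longest strictly increasing subsequence ending at i; dec[i] = longest strictly decreasing subsequence starting at i:
i:      1  2  3  4  5  6  7  8  9 10 11
a[i]:   9  5  6  2 11 11 12 11  3 16  9
inc:    1  1  2  1  3  3  4  3  2  5  3
dec:    3  2  2  1  2  2  3  2  1  2  1
Best peak at i=7 (value 12): inc=4, dec=3, length 4+3−1 = 6.

6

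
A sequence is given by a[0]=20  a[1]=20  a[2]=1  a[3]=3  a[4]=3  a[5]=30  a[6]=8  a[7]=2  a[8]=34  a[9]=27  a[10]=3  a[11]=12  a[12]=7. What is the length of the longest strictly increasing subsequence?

Let dp[i] be the length of the longest such subsequence ending at index i:
i:      0  1  2  3  4  5  6  7  8  9 10 11 12
a[i]:  20 20  1  3  3 30  8  2 34 27  3 12  7
dp:     1  1  1  2  2  3  3  2  4  4  3  4  4
Maximum dp value is 4.

4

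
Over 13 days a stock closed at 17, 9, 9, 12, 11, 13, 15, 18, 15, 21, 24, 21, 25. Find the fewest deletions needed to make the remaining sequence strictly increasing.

Fewest deletions = n − (longest strictly increasing subsequence).
i:      1  2  3  4  5  6  7  8  9 10 11 12 13
a[i]:  17  9  9 12 11 13 15 18 15 21 24 21 25
dp:     1  1  1  2  2  3  4  5  4  6  7  6  8
max dp = 8, so deletions = 13 − 8 = 5.

5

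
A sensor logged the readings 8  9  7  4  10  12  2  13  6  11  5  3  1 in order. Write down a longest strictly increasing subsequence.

Patience tails give the LIS length; then backtrack through the dp parents:
8 → extends → [8]
9 → extends → [8, 9]
7 → replaces 8 → [7, 9]
4 → replaces 7 → [4, 9]
10 → extends → [4, 9, 10]
12 → extends → [4, 9, 10, 12]
2 → replaces 4 → [2, 9, 10, 12]
13 → extends → [2, 9, 10, 12, 13]
6 → replaces 9 → [2, 6, 10, 12, 13]
11 → replaces 12 → [2, 6, 10, 11, 13]
5 → replaces 6 → [2, 5, 10, 11, 13]
3 → replaces 5 → [2, 3, 10, 11, 13]
1 → replaces 2 → [1, 3, 10, 11, 13]
Length 5; one witness is 8, 9, 10, 12, 13.

8, 9, 10, 12, 13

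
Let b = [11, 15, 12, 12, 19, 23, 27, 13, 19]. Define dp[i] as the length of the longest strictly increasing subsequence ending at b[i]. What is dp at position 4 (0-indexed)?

3

dp[i] = 1 + max{dp[j] : j<i, b[j]<b[i]} (or 1 if no such j):
i:      0  1  2  3  4  5  6  7  8
b[i]:  11 15 12 12 19 23 27 13 19
dp:     1  2  2  2  3  4  5  3  4
At index 4 the value is 3.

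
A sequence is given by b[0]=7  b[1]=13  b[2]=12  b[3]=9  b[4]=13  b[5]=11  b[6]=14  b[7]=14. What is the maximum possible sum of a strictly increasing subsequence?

Let S[i] be the best sum of a strictly increasing subsequence ending at i:
i:      0  1  2  3  4  5  6  7
b[i]:   7 13 12  9 13 11 14 14
S:      7 20 19 16 32 27 46 46
Maximum is 46 (e.g. 7 + 12 + 13 + 14).

46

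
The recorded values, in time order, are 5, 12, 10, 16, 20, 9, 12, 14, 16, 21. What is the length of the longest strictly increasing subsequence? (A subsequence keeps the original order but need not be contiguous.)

Track the smallest tail for each achievable length (strict):
5 → extends → [5]
12 → extends → [5, 12]
10 → replaces 12 → [5, 10]
16 → extends → [5, 10, 16]
20 → extends → [5, 10, 16, 20]
9 → replaces 10 → [5, 9, 16, 20]
12 → replaces 16 → [5, 9, 12, 20]
14 → replaces 20 → [5, 9, 12, 14]
16 → extends → [5, 9, 12, 14, 16]
21 → extends → [5, 9, 12, 14, 16, 21]
Six tails, so the longest strictly increasing subsequence has length 6 (e.g. 5, 10, 12, 14, 16, 21).

6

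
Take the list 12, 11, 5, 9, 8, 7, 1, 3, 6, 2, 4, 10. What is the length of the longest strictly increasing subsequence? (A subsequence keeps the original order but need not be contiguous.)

4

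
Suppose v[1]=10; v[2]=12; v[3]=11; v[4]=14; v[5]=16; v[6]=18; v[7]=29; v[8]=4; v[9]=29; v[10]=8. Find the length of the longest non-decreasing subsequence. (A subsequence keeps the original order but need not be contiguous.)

Track the smallest tail for each achievable length (allowing ties):
10 → extends → [10]
12 → extends → [10, 12]
11 → replaces 12 → [10, 11]
14 → extends → [10, 11, 14]
16 → extends → [10, 11, 14, 16]
18 → extends → [10, 11, 14, 16, 18]
29 → extends → [10, 11, 14, 16, 18, 29]
4 → replaces 10 → [4, 11, 14, 16, 18, 29]
29 → extends → [4, 11, 14, 16, 18, 29, 29]
8 → replaces 11 → [4, 8, 14, 16, 18, 29, 29]
Seven tails, so the longest non-decreasing subsequence has length 7 (e.g. 10, 12, 14, 16, 18, 29, 29).

7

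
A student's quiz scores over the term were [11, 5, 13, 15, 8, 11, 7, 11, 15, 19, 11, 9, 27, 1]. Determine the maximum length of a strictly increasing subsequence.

6

Let dp[i] be the length of the longest such subsequence ending at index i:
i:      1  2  3  4  5  6  7  8  9 10 11 12 13 14
a[i]:  11  5 13 15  8 11  7 11 15 19 11  9 27  1
dp:     1  1  2  3  2  3  2  3  4  5  3  3  6  1
Maximum dp value is 6.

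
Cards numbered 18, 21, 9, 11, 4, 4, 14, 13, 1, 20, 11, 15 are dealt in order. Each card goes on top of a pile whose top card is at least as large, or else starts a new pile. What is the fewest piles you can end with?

Place each on the leftmost legal pile:
18 → new pile 1 (tops now [18])
21 → new pile 2 (tops now [18, 21])
9 → pile 1 (tops now [9, 21])
11 → pile 2 (tops now [9, 11])
4 → pile 1 (tops now [4, 11])
4 → pile 1 (tops now [4, 11])
14 → new pile 3 (tops now [4, 11, 14])
13 → pile 3 (tops now [4, 11, 13])
1 → pile 1 (tops now [1, 11, 13])
20 → new pile 4 (tops now [1, 11, 13, 20])
11 → pile 2 (tops now [1, 11, 13, 20])
15 → pile 4 (tops now [1, 11, 13, 15])
Four piles.

4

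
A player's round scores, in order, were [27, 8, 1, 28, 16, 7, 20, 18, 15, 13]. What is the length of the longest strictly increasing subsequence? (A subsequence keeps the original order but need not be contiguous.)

3

Let dp[i] be the length of the longest such subsequence ending at index i:
i:      1  2  3  4  5  6  7  8  9 10
a[i]:  27  8  1 28 16  7 20 18 15 13
dp:     1  1  1  2  2  2  3  3  3  3
Maximum dp value is 3.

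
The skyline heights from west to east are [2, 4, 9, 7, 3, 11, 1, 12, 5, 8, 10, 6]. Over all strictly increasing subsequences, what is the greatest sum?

Let S[i] be the best sum of a strictly increasing subsequence ending at i:
i:      1  2  3  4  5  6  7  8  9 10 11 12
a[i]:   2  4  9  7  3 11  1 12  5  8 10  6
S:      2  6 15 13  5 26  1 38 11 21 31 17
Maximum is 38 (e.g. 2 + 4 + 9 + 11 + 12).

38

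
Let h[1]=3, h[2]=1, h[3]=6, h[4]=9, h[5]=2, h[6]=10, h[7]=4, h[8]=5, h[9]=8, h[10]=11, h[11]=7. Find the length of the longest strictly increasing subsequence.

6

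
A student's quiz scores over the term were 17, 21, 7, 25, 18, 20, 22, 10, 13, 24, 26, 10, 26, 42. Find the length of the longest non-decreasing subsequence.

8

Track the smallest tail for each achievable length (allowing ties):
17 → extends → [17]
21 → extends → [17, 21]
7 → replaces 17 → [7, 21]
25 → extends → [7, 21, 25]
18 → replaces 21 → [7, 18, 25]
20 → replaces 25 → [7, 18, 20]
22 → extends → [7, 18, 20, 22]
10 → replaces 18 → [7, 10, 20, 22]
13 → replaces 20 → [7, 10, 13, 22]
24 → extends → [7, 10, 13, 22, 24]
26 → extends → [7, 10, 13, 22, 24, 26]
10 → replaces 13 → [7, 10, 10, 22, 24, 26]
26 → extends → [7, 10, 10, 22, 24, 26, 26]
42 → extends → [7, 10, 10, 22, 24, 26, 26, 42]
Eight tails, so the longest non-decreasing subsequence has length 8 (e.g. 17, 18, 20, 22, 24, 26, 26, 42).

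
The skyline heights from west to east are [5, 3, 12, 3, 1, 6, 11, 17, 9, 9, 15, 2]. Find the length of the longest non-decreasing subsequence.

Track the smallest tail for each achievable length (allowing ties):
5 → extends → [5]
3 → replaces 5 → [3]
12 → extends → [3, 12]
3 → replaces 12 → [3, 3]
1 → replaces 3 → [1, 3]
6 → extends → [1, 3, 6]
11 → extends → [1, 3, 6, 11]
17 → extends → [1, 3, 6, 11, 17]
9 → replaces 11 → [1, 3, 6, 9, 17]
9 → replaces 17 → [1, 3, 6, 9, 9]
15 → extends → [1, 3, 6, 9, 9, 15]
2 → replaces 3 → [1, 2, 6, 9, 9, 15]
Six tails, so the longest non-decreasing subsequence has length 6 (e.g. 3, 3, 6, 9, 9, 15).

6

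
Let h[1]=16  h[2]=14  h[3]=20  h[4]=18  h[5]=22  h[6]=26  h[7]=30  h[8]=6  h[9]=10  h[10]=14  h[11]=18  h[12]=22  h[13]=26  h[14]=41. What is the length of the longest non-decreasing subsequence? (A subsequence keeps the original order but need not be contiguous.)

Let dp[i] be the length of the longest such subsequence ending at index i:
i:      1  2  3  4  5  6  7  8  9 10 11 12 13 14
h[i]:  16 14 20 18 22 26 30  6 10 14 18 22 26 41
dp:     1  1  2  2  3  4  5  1  2  3  4  5  6  7
Maximum dp value is 7.

7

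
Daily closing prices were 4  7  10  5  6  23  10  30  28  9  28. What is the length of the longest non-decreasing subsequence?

6

Track the smallest tail for each achievable length (allowing ties):
4 → extends → [4]
7 → extends → [4, 7]
10 → extends → [4, 7, 10]
5 → replaces 7 → [4, 5, 10]
6 → replaces 10 → [4, 5, 6]
23 → extends → [4, 5, 6, 23]
10 → replaces 23 → [4, 5, 6, 10]
30 → extends → [4, 5, 6, 10, 30]
28 → replaces 30 → [4, 5, 6, 10, 28]
9 → replaces 10 → [4, 5, 6, 9, 28]
28 → extends → [4, 5, 6, 9, 28, 28]
Six tails, so the longest non-decreasing subsequence has length 6 (e.g. 4, 7, 10, 23, 28, 28).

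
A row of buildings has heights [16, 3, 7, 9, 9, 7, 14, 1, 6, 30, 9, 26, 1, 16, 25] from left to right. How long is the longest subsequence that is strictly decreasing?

Negate each value so 'decreasing' becomes 'increasing', then run patience tails on the negated sequence:
-16 → extends → [-16]
-3 → extends → [-16, -3]
-7 → replaces -3 → [-16, -7]
-9 → replaces -7 → [-16, -9]
-9 → already a tail → [-16, -9]
-7 → extends → [-16, -9, -7]
-14 → replaces -9 → [-16, -14, -7]
-1 → extends → [-16, -14, -7, -1]
-6 → replaces -1 → [-16, -14, -7, -6]
-30 → replaces -16 → [-30, -14, -7, -6]
-9 → replaces -7 → [-30, -14, -9, -6]
-26 → replaces -14 → [-30, -26, -9, -6]
-1 → extends → [-30, -26, -9, -6, -1]
-16 → replaces -9 → [-30, -26, -16, -6, -1]
-25 → replaces -16 → [-30, -26, -25, -6, -1]
Five tails, so the longest strictly decreasing subsequence of the original has length 5.

5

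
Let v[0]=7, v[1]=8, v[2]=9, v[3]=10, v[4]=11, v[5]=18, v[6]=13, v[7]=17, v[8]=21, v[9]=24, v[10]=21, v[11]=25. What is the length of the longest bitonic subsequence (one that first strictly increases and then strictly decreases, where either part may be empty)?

inc[i] = longest strictly increasing subsequence ending at i; dec[i] = longest strictly decreasing subsequence starting at i:
i:      0  1  2  3  4  5  6  7  8  9 10 11
v[i]:   7  8  9 10 11 18 13 17 21 24 21 25
inc:    1  2  3  4  5  6  6  7  8  9  8 10
dec:    1  1  1  1  1  2  1  1  1  2  1  1
Best peak at i=9 (value 24): inc=9, dec=2, length 9+2−1 = 10.

10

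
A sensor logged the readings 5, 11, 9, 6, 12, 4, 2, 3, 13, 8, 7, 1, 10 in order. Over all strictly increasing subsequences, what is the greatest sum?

Let S[i] be the best sum of a strictly increasing subsequence ending at i:
i:      1  2  3  4  5  6  7  8  9 10 11 12 13
a[i]:   5 11  9  6 12  4  2  3 13  8  7  1 10
S:      5 16 14 11 28  4  2  5 41 19 18  1 29
Maximum is 41 (e.g. 5 + 11 + 12 + 13).

41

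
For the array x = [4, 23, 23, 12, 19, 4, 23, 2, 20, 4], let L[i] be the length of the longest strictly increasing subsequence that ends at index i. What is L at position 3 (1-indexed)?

dp[i] = 1 + max{dp[j] : j<i, x[j]<x[i]} (or 1 if no such j):
i:      1  2  3  4  5  6  7  8  9 10
x[i]:   4 23 23 12 19  4 23  2 20  4
dp:     1  2  2  2  3  1  4  1  4  2
At index 3 the value is 2.

2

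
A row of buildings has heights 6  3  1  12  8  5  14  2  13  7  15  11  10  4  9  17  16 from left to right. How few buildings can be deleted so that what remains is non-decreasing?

Fewest deletions = n − (longest non-decreasing subsequence).
Patience tails:
6 → extends → [6]
3 → replaces 6 → [3]
1 → replaces 3 → [1]
12 → extends → [1, 12]
8 → replaces 12 → [1, 8]
5 → replaces 8 → [1, 5]
14 → extends → [1, 5, 14]
2 → replaces 5 → [1, 2, 14]
13 → replaces 14 → [1, 2, 13]
7 → replaces 13 → [1, 2, 7]
15 → extends → [1, 2, 7, 15]
11 → replaces 15 → [1, 2, 7, 11]
10 → replaces 11 → [1, 2, 7, 10]
4 → replaces 7 → [1, 2, 4, 10]
9 → replaces 10 → [1, 2, 4, 9]
17 → extends → [1, 2, 4, 9, 17]
16 → replaces 17 → [1, 2, 4, 9, 16]
Longest non-decreasing subsequence has length 5, so deletions = 17 − 5 = 12.

12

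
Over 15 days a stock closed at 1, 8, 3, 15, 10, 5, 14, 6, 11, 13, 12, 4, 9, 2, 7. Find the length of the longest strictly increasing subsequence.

6

Let dp[i] be the length of the longest such subsequence ending at index i:
i:      1  2  3  4  5  6  7  8  9 10 11 12 13 14 15
a[i]:   1  8  3 15 10  5 14  6 11 13 12  4  9  2  7
dp:     1  2  2  3  3  3  4  4  5  6  6  3  5  2  5
Maximum dp value is 6.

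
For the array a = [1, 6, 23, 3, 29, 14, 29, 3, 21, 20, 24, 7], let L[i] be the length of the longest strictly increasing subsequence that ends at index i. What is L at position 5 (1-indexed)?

4

dp[i] = 1 + max{dp[j] : j<i, a[j]<a[i]} (or 1 if no such j):
i:      1  2  3  4  5  6  7  8  9 10 11 12
a[i]:   1  6 23  3 29 14 29  3 21 20 24  7
dp:     1  2  3  2  4  3  4  2  4  4  5  3
At index 5 the value is 4.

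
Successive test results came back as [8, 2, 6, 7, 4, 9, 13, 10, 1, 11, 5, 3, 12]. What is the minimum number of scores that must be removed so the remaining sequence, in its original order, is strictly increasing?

Fewest deletions = n − (longest strictly increasing subsequence).
i:      1  2  3  4  5  6  7  8  9 10 11 12 13
a[i]:   8  2  6  7  4  9 13 10  1 11  5  3 12
dp:     1  1  2  3  2  4  5  5  1  6  3  2  7
max dp = 7, so deletions = 13 − 7 = 6.

6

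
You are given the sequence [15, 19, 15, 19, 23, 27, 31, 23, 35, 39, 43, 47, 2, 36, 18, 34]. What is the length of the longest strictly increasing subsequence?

9

Let dp[i] be the length of the longest such subsequence ending at index i:
i:      1  2  3  4  5  6  7  8  9 10 11 12 13 14 15 16
a[i]:  15 19 15 19 23 27 31 23 35 39 43 47  2 36 18 34
dp:     1  2  1  2  3  4  5  3  6  7  8  9  1  7  2  6
Maximum dp value is 9.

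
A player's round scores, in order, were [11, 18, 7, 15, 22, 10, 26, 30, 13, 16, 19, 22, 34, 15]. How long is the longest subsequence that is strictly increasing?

7

Track the smallest tail for each achievable length (strict):
11 → extends → [11]
18 → extends → [11, 18]
7 → replaces 11 → [7, 18]
15 → replaces 18 → [7, 15]
22 → extends → [7, 15, 22]
10 → replaces 15 → [7, 10, 22]
26 → extends → [7, 10, 22, 26]
30 → extends → [7, 10, 22, 26, 30]
13 → replaces 22 → [7, 10, 13, 26, 30]
16 → replaces 26 → [7, 10, 13, 16, 30]
19 → replaces 30 → [7, 10, 13, 16, 19]
22 → extends → [7, 10, 13, 16, 19, 22]
34 → extends → [7, 10, 13, 16, 19, 22, 34]
15 → replaces 16 → [7, 10, 13, 15, 19, 22, 34]
Seven tails, so the longest strictly increasing subsequence has length 7 (e.g. 7, 10, 13, 16, 19, 22, 34).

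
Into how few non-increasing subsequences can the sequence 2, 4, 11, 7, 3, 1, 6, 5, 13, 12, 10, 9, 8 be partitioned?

4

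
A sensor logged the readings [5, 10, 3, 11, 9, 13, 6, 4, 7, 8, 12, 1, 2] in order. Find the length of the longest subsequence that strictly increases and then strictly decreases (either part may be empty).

7

inc[i] = longest strictly increasing subsequence ending at i; dec[i] = longest strictly decreasing subsequence starting at i:
i:      1  2  3  4  5  6  7  8  9 10 11 12 13
a[i]:   5 10  3 11  9 13  6  4  7  8 12  1  2
inc:    1  2  1  3  2  4  2  2  3  4  5  1  2
dec:    3  5  2  5  4  4  3  2  2  2  2  1  1
Best peak at i=4 (value 11): inc=3, dec=5, length 3+5−1 = 7.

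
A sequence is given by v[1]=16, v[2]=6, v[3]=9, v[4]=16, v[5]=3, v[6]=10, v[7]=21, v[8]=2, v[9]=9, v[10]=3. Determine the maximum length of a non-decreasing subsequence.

4

Track the smallest tail for each achievable length (allowing ties):
16 → extends → [16]
6 → replaces 16 → [6]
9 → extends → [6, 9]
16 → extends → [6, 9, 16]
3 → replaces 6 → [3, 9, 16]
10 → replaces 16 → [3, 9, 10]
21 → extends → [3, 9, 10, 21]
2 → replaces 3 → [2, 9, 10, 21]
9 → replaces 10 → [2, 9, 9, 21]
3 → replaces 9 → [2, 3, 9, 21]
Four tails, so the longest non-decreasing subsequence has length 4 (e.g. 6, 9, 16, 21).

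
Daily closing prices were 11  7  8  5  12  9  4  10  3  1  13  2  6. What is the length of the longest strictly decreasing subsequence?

6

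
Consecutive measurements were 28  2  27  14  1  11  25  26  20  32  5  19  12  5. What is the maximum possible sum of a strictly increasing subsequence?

Let S[i] be the best sum of a strictly increasing subsequence ending at i:
i:      1  2  3  4  5  6  7  8  9 10 11 12 13 14
a[i]:  28  2 27 14  1 11 25 26 20 32  5 19 12  5
S:     28  2 29 16  1 13 41 67 36 99  7 35 25  7
Maximum is 99 (e.g. 2 + 14 + 25 + 26 + 32).

99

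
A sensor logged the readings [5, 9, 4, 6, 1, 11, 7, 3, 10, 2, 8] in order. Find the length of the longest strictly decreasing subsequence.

Negate each value so 'decreasing' becomes 'increasing', then run patience tails on the negated sequence:
-5 → extends → [-5]
-9 → replaces -5 → [-9]
-4 → extends → [-9, -4]
-6 → replaces -4 → [-9, -6]
-1 → extends → [-9, -6, -1]
-11 → replaces -9 → [-11, -6, -1]
-7 → replaces -6 → [-11, -7, -1]
-3 → replaces -1 → [-11, -7, -3]
-10 → replaces -7 → [-11, -10, -3]
-2 → extends → [-11, -10, -3, -2]
-8 → replaces -3 → [-11, -10, -8, -2]
Four tails, so the longest strictly decreasing subsequence of the original has length 4.

4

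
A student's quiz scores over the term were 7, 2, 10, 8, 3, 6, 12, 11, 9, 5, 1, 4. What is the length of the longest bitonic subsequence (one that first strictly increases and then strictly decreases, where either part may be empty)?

inc[i] = longest strictly increasing subsequence ending at i; dec[i] = longest strictly decreasing subsequence starting at i:
i:      1  2  3  4  5  6  7  8  9 10 11 12
a[i]:   7  2 10  8  3  6 12 11  9  5  1  4
inc:    1  1  2  2  2  3  4  4  4  3  1  3
dec:    4  2  5  4  2  3  5  4  3  2  1  1
Best peak at i=7 (value 12): inc=4, dec=5, length 4+5−1 = 8.

8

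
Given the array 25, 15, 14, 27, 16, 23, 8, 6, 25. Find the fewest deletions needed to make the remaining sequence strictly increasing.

Fewest deletions = n − (longest strictly increasing subsequence).
i:      1  2  3  4  5  6  7  8  9
a[i]:  25 15 14 27 16 23  8  6 25
dp:     1  1  1  2  2  3  1  1  4
max dp = 4, so deletions = 9 − 4 = 5.

5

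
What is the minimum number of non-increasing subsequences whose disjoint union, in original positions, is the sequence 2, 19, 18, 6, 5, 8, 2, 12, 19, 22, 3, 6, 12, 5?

Place each on the leftmost legal pile:
2 → new pile 1 (tops now [2])
19 → new pile 2 (tops now [2, 19])
18 → pile 2 (tops now [2, 18])
6 → pile 2 (tops now [2, 6])
5 → pile 2 (tops now [2, 5])
8 → new pile 3 (tops now [2, 5, 8])
2 → pile 1 (tops now [2, 5, 8])
12 → new pile 4 (tops now [2, 5, 8, 12])
19 → new pile 5 (tops now [2, 5, 8, 12, 19])
22 → new pile 6 (tops now [2, 5, 8, 12, 19, 22])
3 → pile 2 (tops now [2, 3, 8, 12, 19, 22])
6 → pile 3 (tops now [2, 3, 6, 12, 19, 22])
12 → pile 4 (tops now [2, 3, 6, 12, 19, 22])
5 → pile 3 (tops now [2, 3, 5, 12, 19, 22])
Six piles.

6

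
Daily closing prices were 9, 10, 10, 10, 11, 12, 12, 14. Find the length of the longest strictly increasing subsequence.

Track the smallest tail for each achievable length (strict):
9 → extends → [9]
10 → extends → [9, 10]
10 → already a tail → [9, 10]
10 → already a tail → [9, 10]
11 → extends → [9, 10, 11]
12 → extends → [9, 10, 11, 12]
12 → already a tail → [9, 10, 11, 12]
14 → extends → [9, 10, 11, 12, 14]
Five tails, so the longest strictly increasing subsequence has length 5 (e.g. 9, 10, 11, 12, 14).

5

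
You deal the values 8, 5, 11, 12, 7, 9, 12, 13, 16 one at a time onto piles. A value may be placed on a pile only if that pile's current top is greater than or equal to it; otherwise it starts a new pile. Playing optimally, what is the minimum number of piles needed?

6

The minimum number of non-increasing subsequences covering a sequence equals the length of its longest strictly increasing subsequence.
LIS length is 6 (e.g. 5, 7, 9, 12, 13, 16), so 6 piles are needed.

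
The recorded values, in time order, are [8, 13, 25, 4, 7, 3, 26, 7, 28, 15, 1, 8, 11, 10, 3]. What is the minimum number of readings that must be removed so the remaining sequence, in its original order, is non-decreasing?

Fewest deletions = n − (longest non-decreasing subsequence).
i:      1  2  3  4  5  6  7  8  9 10 11 12 13 14 15
a[i]:   8 13 25  4  7  3 26  7 28 15  1  8 11 10  3
dp:     1  2  3  1  2  1  4  3  5  4  1  4  5  5  2
max dp = 5, so deletions = 15 − 5 = 10.

10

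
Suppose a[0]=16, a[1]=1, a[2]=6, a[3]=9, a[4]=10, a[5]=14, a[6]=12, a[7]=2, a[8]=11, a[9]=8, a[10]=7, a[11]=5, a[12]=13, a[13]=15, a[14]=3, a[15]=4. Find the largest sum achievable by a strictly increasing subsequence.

66

Let S[i] be the best sum of a strictly increasing subsequence ending at i:
i:      0  1  2  3  4  5  6  7  8  9 10 11 12 13 14 15
a[i]:  16  1  6  9 10 14 12  2 11  8  7  5 13 15  3  4
S:     16  1  7 16 26 40 38  3 37 15 14  8 51 66  6 10
Maximum is 66 (e.g. 1 + 6 + 9 + 10 + 12 + 13 + 15).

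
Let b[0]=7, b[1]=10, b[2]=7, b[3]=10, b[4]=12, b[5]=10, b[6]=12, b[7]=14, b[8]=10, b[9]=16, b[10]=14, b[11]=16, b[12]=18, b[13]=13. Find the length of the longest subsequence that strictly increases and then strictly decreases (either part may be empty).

inc[i] = longest strictly increasing subsequence ending at i; dec[i] = longest strictly decreasing subsequence starting at i:
i:      0  1  2  3  4  5  6  7  8  9 10 11 12 13
b[i]:   7 10  7 10 12 10 12 14 10 16 14 16 18 13
inc:    1  2  1  2  3  2  3  4  2  5  4  5  6  4
dec:    1  2  1  1  2  1  2  2  1  3  2  2  2  1
Best peak at i=9 (value 16): inc=5, dec=3, length 5+3−1 = 7.

7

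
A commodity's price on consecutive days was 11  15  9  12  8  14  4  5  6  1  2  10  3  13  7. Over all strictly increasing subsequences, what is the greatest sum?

Let S[i] be the best sum of a strictly increasing subsequence ending at i:
i:      1  2  3  4  5  6  7  8  9 10 11 12 13 14 15
a[i]:  11 15  9 12  8 14  4  5  6  1  2 10  3 13  7
S:     11 26  9 23  8 37  4  9 15  1  3 25  6 38 22
Maximum is 38 (e.g. 4 + 5 + 6 + 10 + 13).

38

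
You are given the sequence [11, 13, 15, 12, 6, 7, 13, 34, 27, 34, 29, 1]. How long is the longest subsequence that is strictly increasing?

Track the smallest tail for each achievable length (strict):
11 → extends → [11]
13 → extends → [11, 13]
15 → extends → [11, 13, 15]
12 → replaces 13 → [11, 12, 15]
6 → replaces 11 → [6, 12, 15]
7 → replaces 12 → [6, 7, 15]
13 → replaces 15 → [6, 7, 13]
34 → extends → [6, 7, 13, 34]
27 → replaces 34 → [6, 7, 13, 27]
34 → extends → [6, 7, 13, 27, 34]
29 → replaces 34 → [6, 7, 13, 27, 29]
1 → replaces 6 → [1, 7, 13, 27, 29]
Five tails, so the longest strictly increasing subsequence has length 5 (e.g. 11, 13, 15, 27, 34).

5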